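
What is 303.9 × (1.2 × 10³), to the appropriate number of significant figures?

3.6 × 10⁵

303.9 × (1.2 × 10³) = 364680
Multiplication/division keeps the fewest significant figures: 303.9 → 4 s.f., 1.2 × 10³ → 2 s.f.; limit is 2.
Rounded to 2 significant figures: 3.6 × 10⁵.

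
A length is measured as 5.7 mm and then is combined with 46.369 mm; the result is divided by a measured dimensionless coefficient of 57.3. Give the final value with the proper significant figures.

0.909 mm

5.7 mm + 46.369 mm = 52.069 mm; the sum is limited to 1 decimal place (3 s.f.).
Carrying full precision, 52.069 ÷ 57.3 = 0.908708551483… mm; 57.3 has 3 s.f., so the result keeps min(3, 3) = 3 s.f.
Rounded to 3 significant figures: 0.909 mm.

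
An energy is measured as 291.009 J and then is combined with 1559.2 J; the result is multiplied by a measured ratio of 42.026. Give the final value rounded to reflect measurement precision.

77757 J

291.009 J + 1559.2 J = 1850.209 J; the sum is limited to 1 decimal place (5 s.f.).
Carrying full precision, 1850.209 × 42.026 = 77756.883434 J; 42.026 has 5 s.f., so the result keeps min(5, 5) = 5 s.f.
Rounded to 5 significant figures: 77757 J.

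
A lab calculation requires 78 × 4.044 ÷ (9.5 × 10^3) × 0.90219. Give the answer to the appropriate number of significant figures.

3.0 × 10^-2

78 × 4.044 ÷ (9.5 × 10^3) × 0.90219 = 0.0299557469558…
Multiplication/division keeps the fewest significant figures: 78 → 2 s.f., 4.044 → 4 s.f., 9.5 × 10^3 → 2 s.f., 0.90219 → 5 s.f.; limit is 2.
Rounded to 2 significant figures: 3.0 × 10^-2.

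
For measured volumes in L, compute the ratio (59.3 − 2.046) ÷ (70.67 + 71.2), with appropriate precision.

59.3 − 2.046 = 57.254, limited to 1 d.p. → 3 s.f.; 70.67 + 71.2 = 141.87, limited to 1 d.p. → 4 s.f.
Carrying full precision, 57.254 ÷ 141.87 = 0.403566645521…; keep min(3, 4) = 3 s.f.
Rounded to 3 significant figures: 4.04 × 10⁻¹.

4.04 × 10⁻¹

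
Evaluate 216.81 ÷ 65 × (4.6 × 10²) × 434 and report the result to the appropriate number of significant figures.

216.81 ÷ 65 × (4.6 × 10²) × 434 = 665906.898462…
Multiplication/division keeps the fewest significant figures: 216.81 → 5 s.f., 65 → 2 s.f., 4.6 × 10² → 2 s.f., 434 → 3 s.f.; limit is 2.
Rounded to 2 significant figures: 6.7 × 10⁵.

6.7 × 10⁵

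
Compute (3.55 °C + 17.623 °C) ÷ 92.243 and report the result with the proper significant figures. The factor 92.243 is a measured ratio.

3.55 °C + 17.623 °C = 21.173 °C; the sum is limited to 2 decimal places (4 s.f.).
Carrying full precision, 21.173 ÷ 92.243 = 0.229535032469… °C; 92.243 has 5 s.f., so the result keeps min(4, 5) = 4 s.f.
Rounded to 4 significant figures: 2.295 × 10⁻¹ °C.

2.295 × 10⁻¹ °C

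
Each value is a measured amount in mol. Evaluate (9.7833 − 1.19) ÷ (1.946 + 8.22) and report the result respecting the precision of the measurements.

9.7833 − 1.19 = 8.5933, limited to 2 d.p. → 3 s.f.; 1.946 + 8.22 = 10.166, limited to 2 d.p. → 4 s.f.
Carrying full precision, 8.5933 ÷ 10.166 = 0.845298052331…; keep min(3, 4) = 3 s.f.
Rounded to 3 significant figures: 0.845.

0.845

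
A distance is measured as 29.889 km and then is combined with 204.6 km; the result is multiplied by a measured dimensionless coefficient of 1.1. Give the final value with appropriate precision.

29.889 km + 204.6 km = 234.489 km; the sum is limited to 1 decimal place (4 s.f.).
Carrying full precision, 234.489 × 1.1 = 257.9379 km; 1.1 has 2 s.f., so the result keeps min(4, 2) = 2 s.f.
Rounded to 2 significant figures: 2.6 × 10² km.

2.6 × 10² km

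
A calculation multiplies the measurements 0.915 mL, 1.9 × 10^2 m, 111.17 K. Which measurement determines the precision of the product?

0.915 mL → 3 s.f.; 1.9 × 10^2 m → 2 s.f.; 111.17 K → 5 s.f.
The fewest is 2 significant figures, from 1.9 × 10^2 m.

1.9 × 10^2 m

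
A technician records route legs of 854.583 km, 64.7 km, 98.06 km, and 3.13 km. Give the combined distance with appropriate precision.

1020.5 km

854.583 km + 64.7 km + 98.06 km + 3.13 km = 1020.473 km.
Addition/subtraction keeps the fewest decimal places: 854.583 → 3 decimal places, 64.7 → 1 decimal place, 98.06 → 2 decimal places, 3.13 → 2 decimal places; limit is 1.
Rounded to 1 decimal place: 1020.5 km.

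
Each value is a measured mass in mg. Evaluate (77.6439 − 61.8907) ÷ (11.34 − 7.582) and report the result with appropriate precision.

77.6439 − 61.8907 = 15.7532, limited to 4 d.p. → 6 s.f.; 11.34 − 7.582 = 3.758, limited to 2 d.p. → 3 s.f.
Carrying full precision, 15.7532 ÷ 3.758 = 4.19191059074…; keep min(6, 3) = 3 s.f.
Rounded to 3 significant figures: 4.19.

4.19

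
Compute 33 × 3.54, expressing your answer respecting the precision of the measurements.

33 × 3.54 = 116.82
Multiplication/division keeps the fewest significant figures: 33 → 2 s.f., 3.54 → 3 s.f.; limit is 2.
Rounded to 2 significant figures: 1.2 × 10².

1.2 × 10²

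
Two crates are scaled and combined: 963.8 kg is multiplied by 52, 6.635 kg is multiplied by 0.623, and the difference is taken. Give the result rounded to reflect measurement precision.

963.8 × 52 = 50117.6 → 5.0 × 10⁴ kg (2 s.f., last digit at the 10^3 place).
6.635 × 0.623 = 4.133605 → 4.13 kg (3 s.f., last digit at the 10^-2 place).
Difference: 50113.466395 kg; keep the coarser place, 10^3.
Result: 5.0 × 10⁴ kg.

5.0 × 10⁴ kg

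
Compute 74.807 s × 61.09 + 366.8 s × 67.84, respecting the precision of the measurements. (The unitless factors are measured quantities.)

2.945 × 10^4 s

74.807 × 61.09 = 4569.95963 → 4.570 × 10^3 s (4 s.f., last digit at the 10^0 place).
366.8 × 67.84 = 24883.712 → 2.488 × 10^4 s (4 s.f., last digit at the 10^1 place).
Sum: 29453.67163 s; keep the coarser place, 10^1.
Result: 2.945 × 10^4 s.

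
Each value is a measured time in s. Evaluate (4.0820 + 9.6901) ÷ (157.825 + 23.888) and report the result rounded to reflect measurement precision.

4.0820 + 9.6901 = 13.7721, limited to 4 d.p. → 6 s.f.; 157.825 + 23.888 = 181.713, limited to 3 d.p. → 6 s.f.
Carrying full precision, 13.7721 ÷ 181.713 = 0.0757903947434…; keep min(6, 6) = 6 s.f.
Rounded to 6 significant figures: 0.0757904.

0.0757904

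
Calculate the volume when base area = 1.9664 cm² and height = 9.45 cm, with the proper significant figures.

volume = 1.9664 cm² × 9.45 cm = 18.58248 cm³.
1.9664 has 5 significant figures; 9.45 has 3.
Division/multiplication keeps the fewest: 3 significant figures.
Rounded: 18.6 cm³.

18.6 cm³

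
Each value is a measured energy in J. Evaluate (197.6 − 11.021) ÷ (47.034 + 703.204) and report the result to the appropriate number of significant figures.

0.2487

197.6 − 11.021 = 186.579, limited to 1 d.p. → 4 s.f.; 47.034 + 703.204 = 750.238, limited to 3 d.p. → 6 s.f.
Carrying full precision, 186.579 ÷ 750.238 = 0.248693081396…; keep min(4, 6) = 4 s.f.
Rounded to 4 significant figures: 0.2487.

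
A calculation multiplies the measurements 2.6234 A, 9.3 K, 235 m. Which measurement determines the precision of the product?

9.3 K

2.6234 A → 5 s.f.; 9.3 K → 2 s.f.; 235 m → 3 s.f.
The fewest is 2 significant figures, from 9.3 K.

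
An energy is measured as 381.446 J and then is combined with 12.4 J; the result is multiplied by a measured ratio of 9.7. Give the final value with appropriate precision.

3.8 × 10^3 J

381.446 J + 12.4 J = 393.846 J; the sum is limited to 1 decimal place (4 s.f.).
Carrying full precision, 393.846 × 9.7 = 3820.3062 J; 9.7 has 2 s.f., so the result keeps min(4, 2) = 2 s.f.
Rounded to 2 significant figures: 3.8 × 10^3 J.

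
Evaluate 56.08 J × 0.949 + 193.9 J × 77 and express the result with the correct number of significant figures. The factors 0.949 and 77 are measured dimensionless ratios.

1.5 × 10⁴ J

56.08 × 0.949 = 53.21992 → 53.2 J (3 s.f., last digit at the 10^-1 place).
193.9 × 77 = 14930.3 → 1.5 × 10⁴ J (2 s.f., last digit at the 10^3 place).
Sum: 14983.51992 J; keep the coarser place, 10^3.
Result: 1.5 × 10⁴ J.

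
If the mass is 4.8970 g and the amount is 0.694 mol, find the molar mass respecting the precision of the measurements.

7.06 g/mol

molar mass = 4.8970 g ÷ 0.694 mol = 7.05619596542… g/mol.
4.8970 has 5 significant figures; 0.694 has 3.
Division/multiplication keeps the fewest: 3 significant figures.
Rounded: 7.06 g/mol.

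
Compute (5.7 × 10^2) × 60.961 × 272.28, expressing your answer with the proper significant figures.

9.5 × 10^6

(5.7 × 10^2) × 60.961 × 272.28 = 9461122.8156
Multiplication/division keeps the fewest significant figures: 5.7 × 10^2 → 2 s.f., 60.961 → 5 s.f., 272.28 → 5 s.f.; limit is 2.
Rounded to 2 significant figures: 9.5 × 10^6.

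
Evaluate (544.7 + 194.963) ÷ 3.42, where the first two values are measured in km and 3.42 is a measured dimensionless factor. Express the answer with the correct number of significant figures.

216 km

544.7 km + 194.963 km = 739.663 km; the sum is limited to 1 decimal place (4 s.f.).
Carrying full precision, 739.663 ÷ 3.42 = 216.275730994… km; 3.42 has 3 s.f., so the result keeps min(4, 3) = 3 s.f.
Rounded to 3 significant figures: 216 km.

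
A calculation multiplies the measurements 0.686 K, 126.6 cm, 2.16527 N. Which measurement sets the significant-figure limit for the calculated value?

0.686 K → 3 s.f.; 126.6 cm → 4 s.f.; 2.16527 N → 6 s.f.
The fewest is 3 significant figures, from 0.686 K.

0.686 K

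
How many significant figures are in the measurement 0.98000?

0.98000: leading zeros are not significant; trailing zeros after a decimal point are significant.

5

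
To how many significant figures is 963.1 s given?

963.1: every digit is nonzero and significant.

4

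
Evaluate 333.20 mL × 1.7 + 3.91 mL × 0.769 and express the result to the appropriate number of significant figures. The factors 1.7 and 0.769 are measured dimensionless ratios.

5.7 × 10^2 mL

333.20 × 1.7 = 566.44 → 5.7 × 10^2 mL (2 s.f., last digit at the 10^1 place).
3.91 × 0.769 = 3.00679 → 3.01 mL (3 s.f., last digit at the 10^-2 place).
Sum: 569.44679 mL; keep the coarser place, 10^1.
Result: 5.7 × 10^2 mL.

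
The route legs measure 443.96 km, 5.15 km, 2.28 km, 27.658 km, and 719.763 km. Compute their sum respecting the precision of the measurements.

443.96 km + 5.15 km + 2.28 km + 27.658 km + 719.763 km = 1198.811 km.
Addition/subtraction keeps the fewest decimal places: 443.96 → 2 decimal places, 5.15 → 2 decimal places, 2.28 → 2 decimal places, 27.658 → 3 decimal places, 719.763 → 3 decimal places; limit is 2.
Rounded to 2 decimal places: 1198.81 km.

1198.81 km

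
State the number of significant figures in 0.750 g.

3

0.750: leading zeros are not significant; trailing zeros after a decimal point are significant.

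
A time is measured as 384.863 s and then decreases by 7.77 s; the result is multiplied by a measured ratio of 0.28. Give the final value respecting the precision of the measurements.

384.863 s − 7.77 s = 377.093 s; the difference is limited to 2 decimal places (5 s.f.).
Carrying full precision, 377.093 × 0.28 = 105.58604 s; 0.28 has 2 s.f., so the result keeps min(5, 2) = 2 s.f.
Rounded to 2 significant figures: 1.1 × 10² s.

1.1 × 10² s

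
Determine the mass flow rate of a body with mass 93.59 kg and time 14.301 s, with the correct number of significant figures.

6.544 kg/s

mass flow rate = 93.59 kg ÷ 14.301 s = 6.54429760157… kg/s.
93.59 has 4 significant figures; 14.301 has 5.
Division/multiplication keeps the fewest: 4 significant figures.
Rounded: 6.544 kg/s.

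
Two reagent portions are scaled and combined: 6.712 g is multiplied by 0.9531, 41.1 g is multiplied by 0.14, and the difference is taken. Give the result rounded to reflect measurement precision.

6.712 × 0.9531 = 6.3972072 → 6.397 g (4 s.f., last digit at the 10^-3 place).
41.1 × 0.14 = 5.754 → 5.8 g (2 s.f., last digit at the 10^-1 place).
Difference: 0.6432072 g; keep the coarser place, 10^-1.
Result: 0.6 g.

0.6 g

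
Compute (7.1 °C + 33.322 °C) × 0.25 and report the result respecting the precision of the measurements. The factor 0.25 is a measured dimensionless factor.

7.1 °C + 33.322 °C = 40.422 °C; the sum is limited to 1 decimal place (3 s.f.).
Carrying full precision, 40.422 × 0.25 = 10.1055 °C; 0.25 has 2 s.f., so the result keeps min(3, 2) = 2 s.f.
Rounded to 2 significant figures: 10. °C.

10. °C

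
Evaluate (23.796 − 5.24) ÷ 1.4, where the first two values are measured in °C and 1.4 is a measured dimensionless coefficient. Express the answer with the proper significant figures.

23.796 °C − 5.24 °C = 18.556 °C; the difference is limited to 2 decimal places (4 s.f.).
Carrying full precision, 18.556 ÷ 1.4 = 13.2542857143… °C; 1.4 has 2 s.f., so the result keeps min(4, 2) = 2 s.f.
Rounded to 2 significant figures: 13 °C.

13 °C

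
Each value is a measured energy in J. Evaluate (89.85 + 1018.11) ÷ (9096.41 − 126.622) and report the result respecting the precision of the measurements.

0.123521

89.85 + 1018.11 = 1107.96, limited to 2 d.p. → 6 s.f.; 9096.41 − 126.622 = 8969.788, limited to 2 d.p. → 6 s.f.
Carrying full precision, 1107.96 ÷ 8969.788 = 0.123521313993…; keep min(6, 6) = 6 s.f.
Rounded to 6 significant figures: 0.123521.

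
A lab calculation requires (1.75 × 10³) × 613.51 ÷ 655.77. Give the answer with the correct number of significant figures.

1.64 × 10³

(1.75 × 10³) × 613.51 ÷ 655.77 = 1637.22417921…
Multiplication/division keeps the fewest significant figures: 1.75 × 10³ → 3 s.f., 613.51 → 5 s.f., 655.77 → 5 s.f.; limit is 3.
Rounded to 3 significant figures: 1.64 × 10³.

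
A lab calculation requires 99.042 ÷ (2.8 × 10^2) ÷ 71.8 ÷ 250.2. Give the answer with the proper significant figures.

99.042 ÷ (2.8 × 10^2) ÷ 71.8 ÷ 250.2 = 0.0000196901770267…
Multiplication/division keeps the fewest significant figures: 99.042 → 5 s.f., 2.8 × 10^2 → 2 s.f., 71.8 → 3 s.f., 250.2 → 4 s.f.; limit is 2.
Rounded to 2 significant figures: 2.0 × 10^-5.

2.0 × 10^-5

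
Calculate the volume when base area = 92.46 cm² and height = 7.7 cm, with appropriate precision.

volume = 92.46 cm² × 7.7 cm = 711.942 cm³.
92.46 has 4 significant figures; 7.7 has 2.
Division/multiplication keeps the fewest: 2 significant figures.
Rounded: 7.1 × 10² cm³.

7.1 × 10² cm³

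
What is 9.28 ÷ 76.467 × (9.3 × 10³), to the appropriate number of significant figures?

1.1 × 10³

9.28 ÷ 76.467 × (9.3 × 10³) = 1128.64372867…
Multiplication/division keeps the fewest significant figures: 9.28 → 3 s.f., 76.467 → 5 s.f., 9.3 × 10³ → 2 s.f.; limit is 2.
Rounded to 2 significant figures: 1.1 × 10³.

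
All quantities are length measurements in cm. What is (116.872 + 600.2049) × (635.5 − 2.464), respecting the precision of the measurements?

4.539 × 10^5 cm²

116.872 + 600.2049 = 717.0769, limited to 3 d.p. → 6 s.f.; 635.5 − 2.464 = 633.036, limited to 1 d.p. → 4 s.f.
Carrying full precision, 717.0769 × 633.036 = 453935.492468…; keep min(6, 4) = 4 s.f.
Rounded to 4 significant figures: 4.539 × 10^5 cm².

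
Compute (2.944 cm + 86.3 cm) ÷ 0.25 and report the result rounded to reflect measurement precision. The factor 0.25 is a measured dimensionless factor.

3.6 × 10^2 cm

2.944 cm + 86.3 cm = 89.244 cm; the sum is limited to 1 decimal place (3 s.f.).
Carrying full precision, 89.244 ÷ 0.25 = 356.976 cm; 0.25 has 2 s.f., so the result keeps min(3, 2) = 2 s.f.
Rounded to 2 significant figures: 3.6 × 10^2 cm.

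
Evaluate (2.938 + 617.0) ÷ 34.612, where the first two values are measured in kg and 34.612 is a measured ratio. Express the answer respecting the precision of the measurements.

17.91 kg

2.938 kg + 617.0 kg = 619.938 kg; the sum is limited to 1 decimal place (4 s.f.).
Carrying full precision, 619.938 ÷ 34.612 = 17.9110713047… kg; 34.612 has 5 s.f., so the result keeps min(4, 5) = 4 s.f.
Rounded to 4 significant figures: 17.91 kg.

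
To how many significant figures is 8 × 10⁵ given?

1

8 × 10⁵: in scientific notation every digit of the coefficient is significant.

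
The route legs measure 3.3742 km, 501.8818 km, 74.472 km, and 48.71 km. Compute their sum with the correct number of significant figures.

3.3742 km + 501.8818 km + 74.472 km + 48.71 km = 628.4380 km.
Addition/subtraction keeps the fewest decimal places: 3.3742 → 4 decimal places, 501.8818 → 4 decimal places, 74.472 → 3 decimal places, 48.71 → 2 decimal places; limit is 2.
Rounded to 2 decimal places: 628.44 km.

628.44 km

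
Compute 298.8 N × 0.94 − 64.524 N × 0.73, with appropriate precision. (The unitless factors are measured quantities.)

298.8 × 0.94 = 280.872 → 2.8 × 10^2 N (2 s.f., last digit at the 10^1 place).
64.524 × 0.73 = 47.10252 → 47 N (2 s.f., last digit at the 10^0 place).
Difference: 233.76948 N; keep the coarser place, 10^1.
Result: 2.3 × 10^2 N.

2.3 × 10^2 N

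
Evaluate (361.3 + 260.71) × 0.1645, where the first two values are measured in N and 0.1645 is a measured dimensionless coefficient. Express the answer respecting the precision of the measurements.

1.023 × 10^2 N

361.3 N + 260.71 N = 622.01 N; the sum is limited to 1 decimal place (4 s.f.).
Carrying full precision, 622.01 × 0.1645 = 102.320645 N; 0.1645 has 4 s.f., so the result keeps min(4, 4) = 4 s.f.
Rounded to 4 significant figures: 1.023 × 10^2 N.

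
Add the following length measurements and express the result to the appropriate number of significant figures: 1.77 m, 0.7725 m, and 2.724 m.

5.27 m

1.77 m + 0.7725 m + 2.724 m = 5.2665 m.
Addition/subtraction keeps the fewest decimal places: 1.77 → 2 decimal places, 0.7725 → 4 decimal places, 2.724 → 3 decimal places; limit is 2.
Rounded to 2 decimal places: 5.27 m.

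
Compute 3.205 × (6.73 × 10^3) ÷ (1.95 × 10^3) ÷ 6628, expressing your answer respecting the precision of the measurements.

0.00167

3.205 × (6.73 × 10^3) ÷ (1.95 × 10^3) ÷ 6628 = 0.0016688833697…
Multiplication/division keeps the fewest significant figures: 3.205 → 4 s.f., 6.73 × 10^3 → 3 s.f., 1.95 × 10^3 → 3 s.f., 6628 → 4 s.f.; limit is 3.
Rounded to 3 significant figures: 0.00167.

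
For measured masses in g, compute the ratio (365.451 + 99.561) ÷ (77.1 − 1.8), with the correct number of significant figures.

365.451 + 99.561 = 465.012, limited to 3 d.p. → 6 s.f.; 77.1 − 1.8 = 75.3, limited to 1 d.p. → 3 s.f.
Carrying full precision, 465.012 ÷ 75.3 = 6.17545816733…; keep min(6, 3) = 3 s.f.
Rounded to 3 significant figures: 6.18.

6.18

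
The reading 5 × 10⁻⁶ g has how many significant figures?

1

5 × 10⁻⁶: in scientific notation every digit of the coefficient is significant.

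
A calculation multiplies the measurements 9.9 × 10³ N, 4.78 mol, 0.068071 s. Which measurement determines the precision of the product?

9.9 × 10³ N

9.9 × 10³ N → 2 s.f.; 4.78 mol → 3 s.f.; 0.068071 s → 5 s.f.
The fewest is 2 significant figures, from 9.9 × 10³ N.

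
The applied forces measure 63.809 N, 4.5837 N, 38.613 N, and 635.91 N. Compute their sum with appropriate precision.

63.809 N + 4.5837 N + 38.613 N + 635.91 N = 742.9157 N.
Addition/subtraction keeps the fewest decimal places: 63.809 → 3 decimal places, 4.5837 → 4 decimal places, 38.613 → 3 decimal places, 635.91 → 2 decimal places; limit is 2.
Rounded to 2 decimal places: 742.92 N.

742.92 N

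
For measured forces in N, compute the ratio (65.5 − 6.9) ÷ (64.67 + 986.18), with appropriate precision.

65.5 − 6.9 = 58.6, limited to 1 d.p. → 3 s.f.; 64.67 + 986.18 = 1050.85, limited to 2 d.p. → 6 s.f.
Carrying full precision, 58.6 ÷ 1050.85 = 0.0557643812152…; keep min(3, 6) = 3 s.f.
Rounded to 3 significant figures: 0.0558.

0.0558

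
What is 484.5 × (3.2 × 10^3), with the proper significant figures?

1.6 × 10^6

484.5 × (3.2 × 10^3) = 1550400
Multiplication/division keeps the fewest significant figures: 484.5 → 4 s.f., 3.2 × 10^3 → 2 s.f.; limit is 2.
Rounded to 2 significant figures: 1.6 × 10^6.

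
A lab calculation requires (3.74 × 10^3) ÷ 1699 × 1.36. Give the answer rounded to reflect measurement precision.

2.99

(3.74 × 10^3) ÷ 1699 × 1.36 = 2.9937610359…
Multiplication/division keeps the fewest significant figures: 3.74 × 10^3 → 3 s.f., 1699 → 4 s.f., 1.36 → 3 s.f.; limit is 3.
Rounded to 3 significant figures: 2.99.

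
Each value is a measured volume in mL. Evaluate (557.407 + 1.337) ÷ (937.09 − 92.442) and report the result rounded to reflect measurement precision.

0.66151

557.407 + 1.337 = 558.744, limited to 3 d.p. → 6 s.f.; 937.09 − 92.442 = 844.648, limited to 2 d.p. → 5 s.f.
Carrying full precision, 558.744 ÷ 844.648 = 0.661511067332…; keep min(6, 5) = 5 s.f.
Rounded to 5 significant figures: 0.66151.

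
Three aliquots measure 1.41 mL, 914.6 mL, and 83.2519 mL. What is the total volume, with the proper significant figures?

9.993 × 10² mL

1.41 mL + 914.6 mL + 83.2519 mL = 999.2619 mL.
Addition/subtraction keeps the fewest decimal places: 1.41 → 2 decimal places, 914.6 → 1 decimal place, 83.2519 → 4 decimal places; limit is 1.
Rounded to 1 decimal place: 9.993 × 10² mL.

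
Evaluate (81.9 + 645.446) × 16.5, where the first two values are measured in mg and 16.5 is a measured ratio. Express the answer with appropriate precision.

1.20 × 10⁴ mg

81.9 mg + 645.446 mg = 727.346 mg; the sum is limited to 1 decimal place (4 s.f.).
Carrying full precision, 727.346 × 16.5 = 12001.209 mg; 16.5 has 3 s.f., so the result keeps min(4, 3) = 3 s.f.
Rounded to 3 significant figures: 1.20 × 10⁴ mg.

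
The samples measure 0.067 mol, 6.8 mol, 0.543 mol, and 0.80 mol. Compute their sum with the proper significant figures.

0.067 mol + 6.8 mol + 0.543 mol + 0.80 mol = 8.210 mol.
Addition/subtraction keeps the fewest decimal places: 0.067 → 3 decimal places, 6.8 → 1 decimal place, 0.543 → 3 decimal places, 0.80 → 2 decimal places; limit is 1.
Rounded to 1 decimal place: 8.2 mol.

8.2 mol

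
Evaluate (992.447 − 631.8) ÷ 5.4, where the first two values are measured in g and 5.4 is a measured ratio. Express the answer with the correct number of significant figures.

992.447 g − 631.8 g = 360.647 g; the difference is limited to 1 decimal place (4 s.f.).
Carrying full precision, 360.647 ÷ 5.4 = 66.7864814815… g; 5.4 has 2 s.f., so the result keeps min(4, 2) = 2 s.f.
Rounded to 2 significant figures: 67 g.

67 g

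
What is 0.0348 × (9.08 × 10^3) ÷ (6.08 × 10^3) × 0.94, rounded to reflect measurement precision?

4.9 × 10^-2

0.0348 × (9.08 × 10^3) ÷ (6.08 × 10^3) × 0.94 = 0.0488527894737…
Multiplication/division keeps the fewest significant figures: 0.0348 → 3 s.f., 9.08 × 10^3 → 3 s.f., 6.08 × 10^3 → 3 s.f., 0.94 → 2 s.f.; limit is 2.
Rounded to 2 significant figures: 4.9 × 10^-2.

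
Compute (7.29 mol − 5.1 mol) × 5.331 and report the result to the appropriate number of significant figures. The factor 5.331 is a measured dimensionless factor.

7.29 mol − 5.1 mol = 2.19 mol; the difference is limited to 1 decimal place (2 s.f.).
Carrying full precision, 2.19 × 5.331 = 11.67489 mol; 5.331 has 4 s.f., so the result keeps min(2, 4) = 2 s.f.
Rounded to 2 significant figures: 12 mol.

12 mol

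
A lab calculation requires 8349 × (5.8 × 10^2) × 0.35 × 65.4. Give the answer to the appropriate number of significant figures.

8349 × (5.8 × 10^2) × 0.35 × 65.4 = 110842993.8
Multiplication/division keeps the fewest significant figures: 8349 → 4 s.f., 5.8 × 10^2 → 2 s.f., 0.35 → 2 s.f., 65.4 → 3 s.f.; limit is 2.
Rounded to 2 significant figures: 1.1 × 10^8.

1.1 × 10^8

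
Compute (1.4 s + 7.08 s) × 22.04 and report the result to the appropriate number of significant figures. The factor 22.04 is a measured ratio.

1.9 × 10^2 s

1.4 s + 7.08 s = 8.48 s; the sum is limited to 1 decimal place (2 s.f.).
Carrying full precision, 8.48 × 22.04 = 186.8992 s; 22.04 has 4 s.f., so the result keeps min(2, 4) = 2 s.f.
Rounded to 2 significant figures: 1.9 × 10^2 s.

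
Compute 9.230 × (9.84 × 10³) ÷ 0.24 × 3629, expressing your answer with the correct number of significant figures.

9.230 × (9.84 × 10³) ÷ 0.24 × 3629 = 1.37332247 × 10^9
Multiplication/division keeps the fewest significant figures: 9.230 → 4 s.f., 9.84 × 10³ → 3 s.f., 0.24 → 2 s.f., 3629 → 4 s.f.; limit is 2.
Rounded to 2 significant figures: 1.4 × 10⁹.

1.4 × 10⁹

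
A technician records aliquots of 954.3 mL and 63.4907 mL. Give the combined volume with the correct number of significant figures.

1.0178 × 10^3 mL

954.3 mL + 63.4907 mL = 1017.7907 mL.
Addition/subtraction keeps the fewest decimal places: 954.3 → 1 decimal place, 63.4907 → 4 decimal places; limit is 1.
Rounded to 1 decimal place: 1.0178 × 10^3 mL.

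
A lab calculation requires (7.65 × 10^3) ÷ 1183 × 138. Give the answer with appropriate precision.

(7.65 × 10^3) ÷ 1183 × 138 = 892.392223161…
Multiplication/division keeps the fewest significant figures: 7.65 × 10^3 → 3 s.f., 1183 → 4 s.f., 138 → 3 s.f.; limit is 3.
Rounded to 3 significant figures: 8.92 × 10^2.

8.92 × 10^2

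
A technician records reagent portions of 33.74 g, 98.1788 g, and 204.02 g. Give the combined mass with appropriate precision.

33.74 g + 98.1788 g + 204.02 g = 335.9388 g.
Addition/subtraction keeps the fewest decimal places: 33.74 → 2 decimal places, 98.1788 → 4 decimal places, 204.02 → 2 decimal places; limit is 2.
Rounded to 2 decimal places: 335.94 g.

335.94 g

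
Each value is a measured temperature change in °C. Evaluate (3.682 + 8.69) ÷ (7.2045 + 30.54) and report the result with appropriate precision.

0.3278

3.682 + 8.69 = 12.372, limited to 2 d.p. → 4 s.f.; 7.2045 + 30.54 = 37.7445, limited to 2 d.p. → 4 s.f.
Carrying full precision, 12.372 ÷ 37.7445 = 0.32778285578…; keep min(4, 4) = 4 s.f.
Rounded to 4 significant figures: 0.3278.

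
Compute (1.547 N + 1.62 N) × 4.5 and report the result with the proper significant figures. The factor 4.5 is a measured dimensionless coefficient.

1.547 N + 1.62 N = 3.167 N; the sum is limited to 2 decimal places (3 s.f.).
Carrying full precision, 3.167 × 4.5 = 14.2515 N; 4.5 has 2 s.f., so the result keeps min(3, 2) = 2 s.f.
Rounded to 2 significant figures: 14 N.

14 N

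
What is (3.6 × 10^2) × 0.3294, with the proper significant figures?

1.2 × 10^2

(3.6 × 10^2) × 0.3294 = 118.584
Multiplication/division keeps the fewest significant figures: 3.6 × 10^2 → 2 s.f., 0.3294 → 4 s.f.; limit is 2.
Rounded to 2 significant figures: 1.2 × 10^2.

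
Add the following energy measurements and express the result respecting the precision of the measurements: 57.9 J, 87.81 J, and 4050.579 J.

57.9 J + 87.81 J + 4050.579 J = 4196.289 J.
Addition/subtraction keeps the fewest decimal places: 57.9 → 1 decimal place, 87.81 → 2 decimal places, 4050.579 → 3 decimal places; limit is 1.
Rounded to 1 decimal place: 4196.3 J.

4196.3 J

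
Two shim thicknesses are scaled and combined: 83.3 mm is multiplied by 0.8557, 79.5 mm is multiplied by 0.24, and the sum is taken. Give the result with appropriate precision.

90. mm

83.3 × 0.8557 = 71.27981 → 71.3 mm (3 s.f., last digit at the 10^-1 place).
79.5 × 0.24 = 19.08 → 19 mm (2 s.f., last digit at the 10^0 place).
Sum: 90.35981 mm; keep the coarser place, 10^0.
Result: 90. mm.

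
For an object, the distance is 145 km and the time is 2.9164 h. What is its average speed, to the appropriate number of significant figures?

49.7 km/h

average speed = 145 km ÷ 2.9164 h = 49.718831436… km/h.
145 has 3 significant figures; 2.9164 has 5.
Division/multiplication keeps the fewest: 3 significant figures.
Rounded: 49.7 km/h.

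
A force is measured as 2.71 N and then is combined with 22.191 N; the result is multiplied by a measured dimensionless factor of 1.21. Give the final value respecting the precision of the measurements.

30.1 N

2.71 N + 22.191 N = 24.901 N; the sum is limited to 2 decimal places (4 s.f.).
Carrying full precision, 24.901 × 1.21 = 30.13021 N; 1.21 has 3 s.f., so the result keeps min(4, 3) = 3 s.f.
Rounded to 3 significant figures: 30.1 N.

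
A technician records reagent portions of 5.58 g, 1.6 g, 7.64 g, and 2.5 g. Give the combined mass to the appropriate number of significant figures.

5.58 g + 1.6 g + 7.64 g + 2.5 g = 17.32 g.
Addition/subtraction keeps the fewest decimal places: 5.58 → 2 decimal places, 1.6 → 1 decimal place, 7.64 → 2 decimal places, 2.5 → 1 decimal place; limit is 1.
Rounded to 1 decimal place: 17.3 g.

17.3 g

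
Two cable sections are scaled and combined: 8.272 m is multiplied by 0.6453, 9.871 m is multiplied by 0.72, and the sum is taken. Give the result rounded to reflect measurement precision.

8.272 × 0.6453 = 5.3379216 → 5.338 m (4 s.f., last digit at the 10^-3 place).
9.871 × 0.72 = 7.10712 → 7.1 m (2 s.f., last digit at the 10^-1 place).
Sum: 12.4450416 m; keep the coarser place, 10^-1.
Result: 12.4 m.

12.4 m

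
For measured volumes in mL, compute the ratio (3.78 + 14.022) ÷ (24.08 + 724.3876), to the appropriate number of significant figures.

0.02378

3.78 + 14.022 = 17.802, limited to 2 d.p. → 4 s.f.; 24.08 + 724.3876 = 748.4676, limited to 2 d.p. → 5 s.f.
Carrying full precision, 17.802 ÷ 748.4676 = 0.023784596688…; keep min(4, 5) = 4 s.f.
Rounded to 4 significant figures: 0.02378.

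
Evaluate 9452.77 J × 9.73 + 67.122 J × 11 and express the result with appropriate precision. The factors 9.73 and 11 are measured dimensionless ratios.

9452.77 × 9.73 = 91975.4521 → 9.20 × 10⁴ J (3 s.f., last digit at the 10^2 place).
67.122 × 11 = 738.342 → 7.4 × 10² J (2 s.f., last digit at the 10^1 place).
Sum: 92713.7941 J; keep the coarser place, 10^2.
Result: 9.27 × 10⁴ J.

9.27 × 10⁴ J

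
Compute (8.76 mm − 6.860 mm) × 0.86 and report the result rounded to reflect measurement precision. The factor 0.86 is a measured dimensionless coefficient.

8.76 mm − 6.860 mm = 1.900 mm; the difference is limited to 2 decimal places (3 s.f.).
Carrying full precision, 1.900 × 0.86 = 1.634 mm; 0.86 has 2 s.f., so the result keeps min(3, 2) = 2 s.f.
Rounded to 2 significant figures: 1.6 mm.

1.6 mm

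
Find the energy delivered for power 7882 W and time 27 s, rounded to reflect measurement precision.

energy delivered = 7882 W × 27 s = 212814 J.
7882 has 4 significant figures; 27 has 2.
Division/multiplication keeps the fewest: 2 significant figures.
Rounded: 2.1 × 10⁵ J.

2.1 × 10⁵ J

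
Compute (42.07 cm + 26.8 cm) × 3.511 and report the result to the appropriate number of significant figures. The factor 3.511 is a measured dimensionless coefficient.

42.07 cm + 26.8 cm = 68.87 cm; the sum is limited to 1 decimal place (3 s.f.).
Carrying full precision, 68.87 × 3.511 = 241.80257 cm; 3.511 has 4 s.f., so the result keeps min(3, 4) = 3 s.f.
Rounded to 3 significant figures: 242 cm.

242 cm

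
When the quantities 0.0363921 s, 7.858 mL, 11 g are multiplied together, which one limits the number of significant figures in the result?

11 g

0.0363921 s → 6 s.f.; 7.858 mL → 4 s.f.; 11 g → 2 s.f.
The fewest is 2 significant figures, from 11 g.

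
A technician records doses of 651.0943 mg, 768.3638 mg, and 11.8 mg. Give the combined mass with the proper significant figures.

1431.3 mg

651.0943 mg + 768.3638 mg + 11.8 mg = 1431.2581 mg.
Addition/subtraction keeps the fewest decimal places: 651.0943 → 4 decimal places, 768.3638 → 4 decimal places, 11.8 → 1 decimal place; limit is 1.
Rounded to 1 decimal place: 1431.3 mg.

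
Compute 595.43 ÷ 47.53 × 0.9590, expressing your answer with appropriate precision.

12.01

595.43 ÷ 47.53 × 0.9590 = 12.0138306333…
Multiplication/division keeps the fewest significant figures: 595.43 → 5 s.f., 47.53 → 4 s.f., 0.9590 → 4 s.f.; limit is 4.
Rounded to 4 significant figures: 12.01.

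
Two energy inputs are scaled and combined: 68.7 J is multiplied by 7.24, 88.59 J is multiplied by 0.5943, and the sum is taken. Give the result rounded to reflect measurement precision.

68.7 × 7.24 = 497.388 → 497 J (3 s.f., last digit at the 10^0 place).
88.59 × 0.5943 = 52.649037 → 52.65 J (4 s.f., last digit at the 10^-2 place).
Sum: 550.037037 J; keep the coarser place, 10^0.
Result: 550. J.

550. J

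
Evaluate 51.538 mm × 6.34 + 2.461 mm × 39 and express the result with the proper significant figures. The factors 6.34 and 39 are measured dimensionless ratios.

423 mm

51.538 × 6.34 = 326.75092 → 327 mm (3 s.f., last digit at the 10^0 place).
2.461 × 39 = 95.979 → 96 mm (2 s.f., last digit at the 10^0 place).
Sum: 422.72992 mm; keep the coarser place, 10^0.
Result: 423 mm.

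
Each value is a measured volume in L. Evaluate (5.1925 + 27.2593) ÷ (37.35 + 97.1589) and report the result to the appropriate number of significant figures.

5.1925 + 27.2593 = 32.4518, limited to 4 d.p. → 6 s.f.; 37.35 + 97.1589 = 134.5089, limited to 2 d.p. → 5 s.f.
Carrying full precision, 32.4518 ÷ 134.5089 = 0.241261358914…; keep min(6, 5) = 5 s.f.
Rounded to 5 significant figures: 0.24126.

0.24126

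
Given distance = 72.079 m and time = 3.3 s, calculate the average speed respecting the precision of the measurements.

average speed = 72.079 m ÷ 3.3 s = 21.8421212121… m/s.
72.079 has 5 significant figures; 3.3 has 2.
Division/multiplication keeps the fewest: 2 significant figures.
Rounded: 22 m/s.

22 m/s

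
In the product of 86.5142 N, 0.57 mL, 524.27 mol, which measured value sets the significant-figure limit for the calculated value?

86.5142 N → 6 s.f.; 0.57 mL → 2 s.f.; 524.27 mol → 5 s.f.
The fewest is 2 significant figures, from 0.57 mL.

0.57 mL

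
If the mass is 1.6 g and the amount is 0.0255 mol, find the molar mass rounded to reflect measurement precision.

molar mass = 1.6 g ÷ 0.0255 mol = 62.7450980392… g/mol.
1.6 has 2 significant figures; 0.0255 has 3.
Division/multiplication keeps the fewest: 2 significant figures.
Rounded: 63 g/mol.

63 g/mol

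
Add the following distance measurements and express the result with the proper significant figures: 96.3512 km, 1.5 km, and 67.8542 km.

1.657 × 10² km

96.3512 km + 1.5 km + 67.8542 km = 165.7054 km.
Addition/subtraction keeps the fewest decimal places: 96.3512 → 4 decimal places, 1.5 → 1 decimal place, 67.8542 → 4 decimal places; limit is 1.
Rounded to 1 decimal place: 1.657 × 10² km.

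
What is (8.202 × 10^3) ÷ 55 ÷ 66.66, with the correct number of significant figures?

(8.202 × 10^3) ÷ 55 ÷ 66.66 = 2.23713280419…
Multiplication/division keeps the fewest significant figures: 8.202 × 10^3 → 4 s.f., 55 → 2 s.f., 66.66 → 4 s.f.; limit is 2.
Rounded to 2 significant figures: 2.2.

2.2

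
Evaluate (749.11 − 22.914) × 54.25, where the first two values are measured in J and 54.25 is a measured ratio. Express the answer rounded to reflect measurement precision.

749.11 J − 22.914 J = 726.196 J; the difference is limited to 2 decimal places (5 s.f.).
Carrying full precision, 726.196 × 54.25 = 39396.133 J; 54.25 has 4 s.f., so the result keeps min(5, 4) = 4 s.f.
Rounded to 4 significant figures: 3.940 × 10⁴ J.

3.940 × 10⁴ J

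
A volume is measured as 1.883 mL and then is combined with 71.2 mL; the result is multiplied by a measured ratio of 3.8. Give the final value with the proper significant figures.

1.883 mL + 71.2 mL = 73.083 mL; the sum is limited to 1 decimal place (3 s.f.).
Carrying full precision, 73.083 × 3.8 = 277.7154 mL; 3.8 has 2 s.f., so the result keeps min(3, 2) = 2 s.f.
Rounded to 2 significant figures: 2.8 × 10^2 mL.

2.8 × 10^2 mL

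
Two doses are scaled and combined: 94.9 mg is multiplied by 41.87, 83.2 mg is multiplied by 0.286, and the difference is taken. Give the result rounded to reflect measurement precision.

3.95 × 10^3 mg

94.9 × 41.87 = 3973.463 → 3.97 × 10^3 mg (3 s.f., last digit at the 10^1 place).
83.2 × 0.286 = 23.7952 → 23.8 mg (3 s.f., last digit at the 10^-1 place).
Difference: 3949.6678 mg; keep the coarser place, 10^1.
Result: 3.95 × 10^3 mg.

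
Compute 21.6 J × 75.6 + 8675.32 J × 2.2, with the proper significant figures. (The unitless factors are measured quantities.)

21.6 × 75.6 = 1632.96 → 1.63 × 10³ J (3 s.f., last digit at the 10^1 place).
8675.32 × 2.2 = 19085.704 → 1.9 × 10⁴ J (2 s.f., last digit at the 10^3 place).
Sum: 20718.664 J; keep the coarser place, 10^3.
Result: 2.1 × 10⁴ J.

2.1 × 10⁴ J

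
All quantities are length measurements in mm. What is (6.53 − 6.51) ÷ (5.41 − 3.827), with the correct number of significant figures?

6.53 − 6.51 = 0.02, limited to 2 d.p. → 1 s.f.; 5.41 − 3.827 = 1.583, limited to 2 d.p. → 3 s.f.
Carrying full precision, 0.02 ÷ 1.583 = 0.0126342387871…; keep min(1, 3) = 1 s.f.
Rounded to 1 significant figure: 0.01.

0.01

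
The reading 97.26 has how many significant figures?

4

97.26: every digit is nonzero and significant.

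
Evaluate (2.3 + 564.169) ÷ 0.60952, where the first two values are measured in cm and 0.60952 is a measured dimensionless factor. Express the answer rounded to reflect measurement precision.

929.4 cm

2.3 cm + 564.169 cm = 566.469 cm; the sum is limited to 1 decimal place (4 s.f.).
Carrying full precision, 566.469 ÷ 0.60952 = 929.369011681… cm; 0.60952 has 5 s.f., so the result keeps min(4, 5) = 4 s.f.
Rounded to 4 significant figures: 929.4 cm.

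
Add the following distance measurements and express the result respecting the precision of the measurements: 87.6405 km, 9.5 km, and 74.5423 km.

87.6405 km + 9.5 km + 74.5423 km = 171.6828 km.
Addition/subtraction keeps the fewest decimal places: 87.6405 → 4 decimal places, 9.5 → 1 decimal place, 74.5423 → 4 decimal places; limit is 1.
Rounded to 1 decimal place: 171.7 km.

171.7 km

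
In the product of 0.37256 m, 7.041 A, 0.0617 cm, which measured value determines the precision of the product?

0.0617 cm

0.37256 m → 5 s.f.; 7.041 A → 4 s.f.; 0.0617 cm → 3 s.f.
The fewest is 3 significant figures, from 0.0617 cm.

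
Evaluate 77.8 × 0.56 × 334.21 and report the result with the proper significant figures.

1.5 × 10^4

77.8 × 0.56 × 334.21 = 14560.86128
Multiplication/division keeps the fewest significant figures: 77.8 → 3 s.f., 0.56 → 2 s.f., 334.21 → 5 s.f.; limit is 2.
Rounded to 2 significant figures: 1.5 × 10^4.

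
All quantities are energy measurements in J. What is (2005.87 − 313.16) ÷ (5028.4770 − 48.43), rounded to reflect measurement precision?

2005.87 − 313.16 = 1692.71, limited to 2 d.p. → 6 s.f.; 5028.4770 − 48.43 = 4980.0470, limited to 2 d.p. → 6 s.f.
Carrying full precision, 1692.71 ÷ 4980.0470 = 0.339898398549…; keep min(6, 6) = 6 s.f.
Rounded to 6 significant figures: 0.339898.

0.339898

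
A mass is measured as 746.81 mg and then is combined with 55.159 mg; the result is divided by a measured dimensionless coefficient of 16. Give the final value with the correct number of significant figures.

50. mg

746.81 mg + 55.159 mg = 801.969 mg; the sum is limited to 2 decimal places (5 s.f.).
Carrying full precision, 801.969 ÷ 16 = 50.1230625 mg; 16 has 2 s.f., so the result keeps min(5, 2) = 2 s.f.
Rounded to 2 significant figures: 50. mg.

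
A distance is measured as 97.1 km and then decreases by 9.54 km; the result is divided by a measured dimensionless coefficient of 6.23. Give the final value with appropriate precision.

14.1 km

97.1 km − 9.54 km = 87.56 km; the difference is limited to 1 decimal place (3 s.f.).
Carrying full precision, 87.56 ÷ 6.23 = 14.0545746388… km; 6.23 has 3 s.f., so the result keeps min(3, 3) = 3 s.f.
Rounded to 3 significant figures: 14.1 km.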